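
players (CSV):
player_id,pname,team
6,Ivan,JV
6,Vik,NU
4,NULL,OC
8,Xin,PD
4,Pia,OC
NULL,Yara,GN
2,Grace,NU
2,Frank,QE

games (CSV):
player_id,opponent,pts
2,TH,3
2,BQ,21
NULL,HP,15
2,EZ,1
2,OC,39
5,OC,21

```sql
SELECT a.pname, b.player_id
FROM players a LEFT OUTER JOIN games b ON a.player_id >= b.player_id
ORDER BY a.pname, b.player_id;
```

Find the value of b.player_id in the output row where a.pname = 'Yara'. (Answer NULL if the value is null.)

LEFT JOIN keeps every row from `players`; unmatched rows get NULL for `games`'s columns.
Matching on a.player_id >= b.player_id. A NULL in a compared column never satisfies the condition.
Matched pairs: 31; unmatched a rows kept: 1.

NULL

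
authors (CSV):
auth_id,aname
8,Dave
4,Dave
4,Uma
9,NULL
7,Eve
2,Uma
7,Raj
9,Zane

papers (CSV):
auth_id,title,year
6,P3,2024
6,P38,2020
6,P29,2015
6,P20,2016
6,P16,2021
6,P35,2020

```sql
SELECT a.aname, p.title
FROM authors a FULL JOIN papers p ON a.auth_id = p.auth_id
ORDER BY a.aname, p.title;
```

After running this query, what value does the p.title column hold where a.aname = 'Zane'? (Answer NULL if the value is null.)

FULL OUTER JOIN keeps every row from both sides; unmatched rows get NULL for the other side's columns.
Matching on a.auth_id = p.auth_id.
- a (auth_id=8) has no partner → padded with NULL.
- a (auth_id=4) has no partner → padded with NULL.
- a (auth_id=4) has no partner → padded with NULL.
- a (auth_id=9) has no partner → padded with NULL.
- a (auth_id=7) has no partner → padded with NULL.
- a (auth_id=2) has no partner → padded with NULL.
- a (auth_id=7) has no partner → padded with NULL.
- a (auth_id=9) has no partner → padded with NULL.
- 6 row(s) from p found no a partner → padded with NULL.

NULL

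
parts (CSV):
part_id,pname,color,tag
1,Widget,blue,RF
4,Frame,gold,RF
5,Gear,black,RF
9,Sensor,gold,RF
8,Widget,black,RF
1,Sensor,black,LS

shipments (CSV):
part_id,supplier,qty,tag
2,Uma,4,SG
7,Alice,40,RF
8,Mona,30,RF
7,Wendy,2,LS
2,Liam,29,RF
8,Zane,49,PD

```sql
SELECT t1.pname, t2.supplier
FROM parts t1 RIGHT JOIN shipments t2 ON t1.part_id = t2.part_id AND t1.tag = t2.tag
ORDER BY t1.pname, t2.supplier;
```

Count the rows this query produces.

6

RIGHT JOIN keeps every row from `shipments`; unmatched rows get NULL for `parts`'s columns.
Matching on t1.part_id = t2.part_id AND t1.tag = t2.tag.
Matched pairs: 1; unmatched t2 rows kept: 5.
Total: 1 matched + 5 padded = 6 rows.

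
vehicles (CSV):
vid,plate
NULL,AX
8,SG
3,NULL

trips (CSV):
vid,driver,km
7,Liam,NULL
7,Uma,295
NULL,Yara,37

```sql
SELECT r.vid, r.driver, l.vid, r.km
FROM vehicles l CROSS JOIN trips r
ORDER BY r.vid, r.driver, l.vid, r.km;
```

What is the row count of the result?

CROSS JOIN pairs every row of `vehicles` with every row of `trips`: 3 × 3 = 9 rows.

9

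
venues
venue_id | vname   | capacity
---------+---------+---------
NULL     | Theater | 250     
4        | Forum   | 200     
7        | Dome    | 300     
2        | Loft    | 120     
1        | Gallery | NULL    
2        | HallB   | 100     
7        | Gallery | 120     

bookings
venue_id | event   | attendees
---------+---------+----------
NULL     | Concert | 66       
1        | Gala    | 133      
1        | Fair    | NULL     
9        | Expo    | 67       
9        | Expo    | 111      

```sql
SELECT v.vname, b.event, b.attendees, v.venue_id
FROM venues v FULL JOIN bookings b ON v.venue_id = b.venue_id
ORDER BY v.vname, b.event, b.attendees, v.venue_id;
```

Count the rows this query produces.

FULL OUTER JOIN keeps every row from both sides; unmatched rows get NULL for the other side's columns.
Matching on v.venue_id = b.venue_id. A NULL in a compared column never satisfies the condition.
Matched pairs: 2; unmatched v rows kept: 6; unmatched b rows kept: 3.
Total: 2 matched + 9 padded = 11 rows.

11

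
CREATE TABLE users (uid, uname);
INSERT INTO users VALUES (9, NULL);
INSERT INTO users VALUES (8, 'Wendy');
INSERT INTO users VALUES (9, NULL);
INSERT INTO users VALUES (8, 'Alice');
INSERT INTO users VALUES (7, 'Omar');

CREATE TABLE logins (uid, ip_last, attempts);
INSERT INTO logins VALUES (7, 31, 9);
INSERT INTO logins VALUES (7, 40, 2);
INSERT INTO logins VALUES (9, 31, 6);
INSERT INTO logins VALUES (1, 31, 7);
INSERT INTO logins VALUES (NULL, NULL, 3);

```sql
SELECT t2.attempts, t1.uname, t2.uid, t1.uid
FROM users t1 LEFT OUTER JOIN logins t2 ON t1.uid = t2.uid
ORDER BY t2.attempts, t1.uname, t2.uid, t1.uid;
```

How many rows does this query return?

6

LEFT JOIN keeps every row from `users`; unmatched rows get NULL for `logins`'s columns.
Matching on t1.uid = t2.uid. A NULL in a compared column never satisfies the condition.
Matched pairs: 4; unmatched t1 rows kept: 2.
Total: 4 matched + 2 padded = 6 rows.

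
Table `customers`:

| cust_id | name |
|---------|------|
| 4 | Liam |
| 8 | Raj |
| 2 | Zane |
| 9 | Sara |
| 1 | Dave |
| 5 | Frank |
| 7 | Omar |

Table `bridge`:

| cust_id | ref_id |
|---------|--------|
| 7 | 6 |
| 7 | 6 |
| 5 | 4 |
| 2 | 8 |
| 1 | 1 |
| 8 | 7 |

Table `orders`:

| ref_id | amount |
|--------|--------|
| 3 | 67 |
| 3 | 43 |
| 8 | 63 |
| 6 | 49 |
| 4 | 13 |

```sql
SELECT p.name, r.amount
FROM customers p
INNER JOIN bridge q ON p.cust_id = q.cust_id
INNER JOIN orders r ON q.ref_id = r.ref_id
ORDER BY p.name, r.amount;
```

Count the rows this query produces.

Evaluate left to right. First `customers p INNER JOIN bridge q` on cust_id: 6 row(s).
Then INNER JOIN `orders r` on ref_id: keep only rows whose q.ref_id appears in r.
Result: 4 row(s).

4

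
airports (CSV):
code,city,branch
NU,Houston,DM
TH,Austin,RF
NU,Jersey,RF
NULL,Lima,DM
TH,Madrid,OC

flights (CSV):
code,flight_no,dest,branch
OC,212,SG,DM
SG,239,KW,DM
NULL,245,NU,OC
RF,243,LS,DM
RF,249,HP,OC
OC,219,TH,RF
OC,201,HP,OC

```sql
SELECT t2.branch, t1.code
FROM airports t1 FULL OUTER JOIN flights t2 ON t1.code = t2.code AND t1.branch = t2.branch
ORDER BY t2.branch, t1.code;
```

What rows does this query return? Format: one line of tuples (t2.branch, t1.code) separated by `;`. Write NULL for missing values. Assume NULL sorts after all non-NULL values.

FULL OUTER JOIN keeps every row from both sides; unmatched rows get NULL for the other side's columns.
Matching on t1.code = t2.code AND t1.branch = t2.branch. A NULL in a compared column never satisfies the condition.
- t1 row (code=NU, branch=DM): no match → kept, t2 columns NULL.
- t1 row (code=TH, branch=RF): no match → kept, t2 columns NULL.
- t1 row (code=NU, branch=RF): no match → kept, t2 columns NULL.
- t1 row (code=NULL, branch=DM): no match → kept, t2 columns NULL.
- t1 row (code=TH, branch=OC): no match → kept, t2 columns NULL.
- plus 7 unmatched t2 row(s), each kept with NULL t1 columns.

(DM, NULL); (DM, NULL); (DM, NULL); (OC, NULL); (OC, NULL); (OC, NULL); (RF, NULL); (NULL, NU); (NULL, NU); (NULL, TH); (NULL, TH); (NULL, NULL)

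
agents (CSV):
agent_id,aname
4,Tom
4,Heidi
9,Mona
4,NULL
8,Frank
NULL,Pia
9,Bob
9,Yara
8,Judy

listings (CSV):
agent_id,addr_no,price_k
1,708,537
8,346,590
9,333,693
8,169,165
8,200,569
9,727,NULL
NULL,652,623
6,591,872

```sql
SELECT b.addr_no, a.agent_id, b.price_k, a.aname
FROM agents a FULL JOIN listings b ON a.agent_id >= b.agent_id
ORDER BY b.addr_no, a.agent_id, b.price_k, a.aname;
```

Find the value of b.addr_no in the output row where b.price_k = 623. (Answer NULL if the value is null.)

FULL OUTER JOIN keeps every row from both sides; unmatched rows get NULL for the other side's columns.
Matching on a.agent_id >= b.agent_id. A NULL in a compared column never satisfies the condition.
Matched pairs: 34; unmatched a rows kept: 1; unmatched b rows kept: 1.

652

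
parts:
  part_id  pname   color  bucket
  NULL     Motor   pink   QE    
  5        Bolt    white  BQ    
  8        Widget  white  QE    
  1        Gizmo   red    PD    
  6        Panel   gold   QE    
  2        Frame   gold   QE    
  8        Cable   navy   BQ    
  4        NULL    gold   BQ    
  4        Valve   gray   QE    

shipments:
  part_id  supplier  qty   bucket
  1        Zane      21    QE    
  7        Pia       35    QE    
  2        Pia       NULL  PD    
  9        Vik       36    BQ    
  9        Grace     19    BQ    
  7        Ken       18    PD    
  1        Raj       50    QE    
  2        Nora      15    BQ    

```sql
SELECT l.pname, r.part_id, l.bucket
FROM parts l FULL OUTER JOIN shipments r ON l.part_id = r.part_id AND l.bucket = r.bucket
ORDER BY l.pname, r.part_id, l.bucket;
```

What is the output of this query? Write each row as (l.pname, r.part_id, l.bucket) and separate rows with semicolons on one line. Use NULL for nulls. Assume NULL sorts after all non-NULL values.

(Bolt, NULL, BQ); (Cable, NULL, BQ); (Frame, NULL, QE); (Gizmo, NULL, PD); (Motor, NULL, QE); (Panel, NULL, QE); (Valve, NULL, QE); (Widget, NULL, QE); (NULL, 1, NULL); (NULL, 1, NULL); (NULL, 2, NULL); (NULL, 2, NULL); (NULL, 7, NULL); (NULL, 7, NULL); (NULL, 9, NULL); (NULL, 9, NULL); (NULL, NULL, BQ)

FULL OUTER JOIN keeps every row from both sides; unmatched rows get NULL for the other side's columns.
Matching on l.part_id = r.part_id AND l.bucket = r.bucket. A NULL in a compared column never satisfies the condition.
- part_id=NULL, bucket=QE: no r row matches, row kept with r columns NULL.
- part_id=5, bucket=BQ: no r row matches, row kept with r columns NULL.
- part_id=8, bucket=QE: no r row matches, row kept with r columns NULL.
- part_id=1, bucket=PD: no r row matches, row kept with r columns NULL.
- part_id=6, bucket=QE: no r row matches, row kept with r columns NULL.
- part_id=2, bucket=QE: no r row matches, row kept with r columns NULL.
- part_id=8, bucket=BQ: no r row matches, row kept with r columns NULL.
- part_id=4, bucket=BQ: no r row matches, row kept with r columns NULL.
- part_id=4, bucket=QE: no r row matches, row kept with r columns NULL.
- 8 r row(s) had no l match → kept, l columns NULL.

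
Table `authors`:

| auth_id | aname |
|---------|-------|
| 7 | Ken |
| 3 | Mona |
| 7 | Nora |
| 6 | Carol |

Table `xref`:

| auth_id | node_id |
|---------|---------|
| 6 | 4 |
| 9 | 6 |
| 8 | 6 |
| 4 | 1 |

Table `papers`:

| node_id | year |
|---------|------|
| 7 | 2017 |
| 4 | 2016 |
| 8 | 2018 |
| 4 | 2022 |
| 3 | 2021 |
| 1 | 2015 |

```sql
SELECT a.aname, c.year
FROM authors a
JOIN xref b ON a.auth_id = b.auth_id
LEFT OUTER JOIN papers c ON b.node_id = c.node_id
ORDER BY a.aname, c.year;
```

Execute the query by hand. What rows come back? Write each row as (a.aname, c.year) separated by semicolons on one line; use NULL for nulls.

(Carol, 2016); (Carol, 2022)

Evaluate left to right. First `authors a INNER JOIN xref b` on auth_id: 1 row(s).
Then LEFT JOIN `papers c` on node_id: each of those 1 rows is kept; rows whose b.node_id has no match in c get NULL for c's columns.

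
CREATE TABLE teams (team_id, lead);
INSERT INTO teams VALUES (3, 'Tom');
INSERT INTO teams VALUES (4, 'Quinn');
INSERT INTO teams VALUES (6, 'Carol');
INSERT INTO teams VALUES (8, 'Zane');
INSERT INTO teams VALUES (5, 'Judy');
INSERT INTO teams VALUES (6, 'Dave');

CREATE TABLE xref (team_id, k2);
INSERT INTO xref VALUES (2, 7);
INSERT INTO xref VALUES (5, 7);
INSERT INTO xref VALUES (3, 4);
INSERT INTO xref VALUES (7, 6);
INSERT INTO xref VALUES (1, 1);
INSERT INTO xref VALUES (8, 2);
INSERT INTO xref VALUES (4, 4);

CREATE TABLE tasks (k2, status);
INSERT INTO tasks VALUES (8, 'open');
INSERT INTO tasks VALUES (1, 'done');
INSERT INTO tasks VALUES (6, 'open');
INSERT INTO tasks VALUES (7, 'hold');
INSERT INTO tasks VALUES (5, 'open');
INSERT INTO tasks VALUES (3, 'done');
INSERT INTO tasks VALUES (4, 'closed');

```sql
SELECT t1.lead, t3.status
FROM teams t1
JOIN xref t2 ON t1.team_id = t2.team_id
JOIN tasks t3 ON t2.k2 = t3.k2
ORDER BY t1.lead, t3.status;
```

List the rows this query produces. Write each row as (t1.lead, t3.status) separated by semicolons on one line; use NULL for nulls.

(Judy, hold); (Quinn, closed); (Tom, closed)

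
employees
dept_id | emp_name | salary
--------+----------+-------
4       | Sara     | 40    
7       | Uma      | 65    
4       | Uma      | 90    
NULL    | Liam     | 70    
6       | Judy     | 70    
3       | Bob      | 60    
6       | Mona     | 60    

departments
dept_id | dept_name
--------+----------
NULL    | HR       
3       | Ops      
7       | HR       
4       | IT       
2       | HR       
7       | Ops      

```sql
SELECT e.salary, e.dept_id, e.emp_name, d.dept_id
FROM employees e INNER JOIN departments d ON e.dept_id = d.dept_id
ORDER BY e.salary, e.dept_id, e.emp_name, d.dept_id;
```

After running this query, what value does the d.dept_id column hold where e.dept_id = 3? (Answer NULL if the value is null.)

INNER JOIN keeps only pairs where the ON condition holds.
Matching on e.dept_id = d.dept_id. A NULL in a compared column never satisfies the condition.
- e (dept_id=4) pairs with 1 row(s) of d.
- e (dept_id=7) pairs with 2 row(s) of d.
- e (dept_id=4) pairs with 1 row(s) of d.
- e (dept_id=NULL) has no partner → excluded.
- e (dept_id=6) has no partner → excluded.
- e (dept_id=3) pairs with 1 row(s) of d.
- e (dept_id=6) has no partner → excluded.

3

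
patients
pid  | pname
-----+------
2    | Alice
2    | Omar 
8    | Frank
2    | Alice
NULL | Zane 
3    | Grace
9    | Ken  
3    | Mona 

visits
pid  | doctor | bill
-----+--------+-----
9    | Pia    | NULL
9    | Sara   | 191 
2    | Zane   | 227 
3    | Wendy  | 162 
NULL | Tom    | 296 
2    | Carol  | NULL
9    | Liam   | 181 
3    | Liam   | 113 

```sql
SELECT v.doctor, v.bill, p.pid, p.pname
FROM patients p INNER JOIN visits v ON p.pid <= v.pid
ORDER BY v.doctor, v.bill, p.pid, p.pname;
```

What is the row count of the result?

37

INNER JOIN keeps only pairs where the ON condition holds.
Matching on p.pid <= v.pid. A NULL in a compared column never satisfies the condition.
Matched pairs: 37.
Total: 37 rows.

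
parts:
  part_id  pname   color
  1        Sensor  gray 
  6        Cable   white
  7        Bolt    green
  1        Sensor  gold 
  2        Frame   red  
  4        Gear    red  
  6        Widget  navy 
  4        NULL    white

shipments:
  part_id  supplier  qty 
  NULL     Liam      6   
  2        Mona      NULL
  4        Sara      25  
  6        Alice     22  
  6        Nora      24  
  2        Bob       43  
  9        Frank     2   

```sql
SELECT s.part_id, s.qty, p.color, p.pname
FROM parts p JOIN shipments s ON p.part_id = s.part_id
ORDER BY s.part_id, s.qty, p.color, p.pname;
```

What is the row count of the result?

8

INNER JOIN keeps only pairs where the ON condition holds.
Matching on p.part_id = s.part_id. A NULL in a compared column never satisfies the condition.
- p[0] part_id=1 → no match; dropped.
- p[1] part_id=6 → 2 match(es) in s → 2 row(s).
- p[2] part_id=7 → no match; dropped.
- p[3] part_id=1 → no match; dropped.
- p[4] part_id=2 → 2 match(es) in s → 2 row(s).
- p[5] part_id=4 → 1 match(es) in s → 1 row(s).
- p[6] part_id=6 → 2 match(es) in s → 2 row(s).
- p[7] part_id=4 → 1 match(es) in s → 1 row(s).
Total: 8 rows.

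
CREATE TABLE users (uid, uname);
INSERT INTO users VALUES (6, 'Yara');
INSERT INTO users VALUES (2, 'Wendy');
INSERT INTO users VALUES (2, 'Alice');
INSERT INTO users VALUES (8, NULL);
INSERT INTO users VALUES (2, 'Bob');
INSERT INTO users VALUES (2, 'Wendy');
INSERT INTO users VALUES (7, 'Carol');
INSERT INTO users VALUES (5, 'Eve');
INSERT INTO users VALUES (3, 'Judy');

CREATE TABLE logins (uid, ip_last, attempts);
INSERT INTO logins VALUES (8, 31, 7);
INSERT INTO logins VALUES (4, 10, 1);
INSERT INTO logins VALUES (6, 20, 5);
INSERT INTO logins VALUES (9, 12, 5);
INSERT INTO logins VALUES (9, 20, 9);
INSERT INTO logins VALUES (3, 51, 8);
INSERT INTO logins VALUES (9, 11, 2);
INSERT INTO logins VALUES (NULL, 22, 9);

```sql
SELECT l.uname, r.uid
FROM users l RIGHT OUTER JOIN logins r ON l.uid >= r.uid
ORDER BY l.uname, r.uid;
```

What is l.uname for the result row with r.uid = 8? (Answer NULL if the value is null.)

NULL

RIGHT JOIN keeps every row from `logins`; unmatched rows get NULL for `users`'s columns.
Matching on l.uid >= r.uid. A NULL in a compared column never satisfies the condition.
- uid=6: 3 matching r row(s), so 3 row(s) emitted.
- uid=2: no matching r row.
- uid=2: no matching r row.
- uid=8: 4 matching r row(s), so 4 row(s) emitted.
- uid=2: no matching r row.
- uid=2: no matching r row.
- uid=7: 3 matching r row(s), so 3 row(s) emitted.
- uid=5: 2 matching r row(s), so 2 row(s) emitted.
- uid=3: 1 matching r row(s), so 1 row(s) emitted.
- plus 4 unmatched r row(s), each kept with NULL l columns.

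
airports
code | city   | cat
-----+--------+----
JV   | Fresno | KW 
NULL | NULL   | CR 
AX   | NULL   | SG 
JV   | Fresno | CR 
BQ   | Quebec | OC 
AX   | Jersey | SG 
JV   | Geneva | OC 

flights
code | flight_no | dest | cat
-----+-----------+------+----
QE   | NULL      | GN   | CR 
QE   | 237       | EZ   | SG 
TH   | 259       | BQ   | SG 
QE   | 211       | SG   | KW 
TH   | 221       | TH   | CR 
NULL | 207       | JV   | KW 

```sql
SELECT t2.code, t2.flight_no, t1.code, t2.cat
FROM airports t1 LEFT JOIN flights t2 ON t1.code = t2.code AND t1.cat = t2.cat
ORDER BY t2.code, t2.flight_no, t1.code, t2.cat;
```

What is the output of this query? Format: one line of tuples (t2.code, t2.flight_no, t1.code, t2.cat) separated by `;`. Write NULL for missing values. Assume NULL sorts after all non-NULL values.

(NULL, NULL, AX, NULL); (NULL, NULL, AX, NULL); (NULL, NULL, BQ, NULL); (NULL, NULL, JV, NULL); (NULL, NULL, JV, NULL); (NULL, NULL, JV, NULL); (NULL, NULL, NULL, NULL)

LEFT JOIN keeps every row from `airports`; unmatched rows get NULL for `flights`'s columns.
Matching on t1.code = t2.code AND t1.cat = t2.cat. A NULL in a compared column never satisfies the condition.
- t1 row (code=JV, cat=KW): no match → kept, t2 columns NULL.
- t1 row (code=NULL, cat=CR): no match → kept, t2 columns NULL.
- t1 row (code=AX, cat=SG): no match → kept, t2 columns NULL.
- t1 row (code=JV, cat=CR): no match → kept, t2 columns NULL.
- t1 row (code=BQ, cat=OC): no match → kept, t2 columns NULL.
- t1 row (code=AX, cat=SG): no match → kept, t2 columns NULL.
- t1 row (code=JV, cat=OC): no match → kept, t2 columns NULL.
After projecting and ordering:
t2.code | t2.flight_no | t1.code | t2.cat
NULL | NULL | AX | NULL
NULL | NULL | AX | NULL
NULL | NULL | BQ | NULL
NULL | NULL | JV | NULL
NULL | NULL | JV | NULL
NULL | NULL | JV | NULL
NULL | NULL | NULL | NULL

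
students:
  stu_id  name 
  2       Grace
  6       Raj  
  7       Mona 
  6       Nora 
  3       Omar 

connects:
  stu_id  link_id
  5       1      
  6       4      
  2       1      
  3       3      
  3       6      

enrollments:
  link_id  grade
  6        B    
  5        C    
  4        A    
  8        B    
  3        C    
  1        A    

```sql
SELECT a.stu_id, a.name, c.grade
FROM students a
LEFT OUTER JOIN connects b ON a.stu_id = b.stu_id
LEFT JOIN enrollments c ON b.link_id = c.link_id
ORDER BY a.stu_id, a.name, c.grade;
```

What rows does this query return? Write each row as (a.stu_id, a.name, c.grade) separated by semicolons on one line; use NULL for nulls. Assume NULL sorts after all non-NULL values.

(2, Grace, A); (3, Omar, B); (3, Omar, C); (6, Nora, A); (6, Raj, A); (7, Mona, NULL)

Step 1 — a LEFT JOIN b on stu_id → 6 row(s).
Then LEFT JOIN `enrollments c` on link_id: each of those 6 rows is kept; rows whose b.link_id has no match in c get NULL for c's columns.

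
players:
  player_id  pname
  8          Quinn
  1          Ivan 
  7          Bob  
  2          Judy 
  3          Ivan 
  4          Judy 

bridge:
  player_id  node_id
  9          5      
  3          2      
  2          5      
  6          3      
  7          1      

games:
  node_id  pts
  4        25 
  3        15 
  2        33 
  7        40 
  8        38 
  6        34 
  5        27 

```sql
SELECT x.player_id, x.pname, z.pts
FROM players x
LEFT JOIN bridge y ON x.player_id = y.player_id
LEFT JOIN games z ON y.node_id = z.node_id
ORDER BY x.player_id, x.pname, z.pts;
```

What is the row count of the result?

Joins associate left-to-right: players LEFT JOIN bridge on player_id gives 6 intermediate row(s).
Then LEFT JOIN `games z` on node_id: each of those 6 rows is kept; rows whose y.node_id has no match in z get NULL for z's columns.
Result: 6 row(s).

6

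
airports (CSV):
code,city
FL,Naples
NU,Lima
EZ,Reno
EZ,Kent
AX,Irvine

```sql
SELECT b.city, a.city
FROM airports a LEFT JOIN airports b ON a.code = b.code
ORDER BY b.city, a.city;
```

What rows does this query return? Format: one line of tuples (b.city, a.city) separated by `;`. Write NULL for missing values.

LEFT JOIN keeps every row from `airports a`; unmatched rows get NULL for `airports b`'s columns.
Matching on a.code = b.code.
- a (code=FL) pairs with 1 row(s) of b.
- a (code=NU) pairs with 1 row(s) of b.
- a (code=EZ) pairs with 2 row(s) of b.
- a (code=EZ) pairs with 2 row(s) of b.
- a (code=AX) pairs with 1 row(s) of b.
After projecting and ordering:
b.city | a.city
Irvine | Irvine
Kent | Kent
Kent | Reno
Lima | Lima
Naples | Naples
Reno | Kent
Reno | Reno

(Irvine, Irvine); (Kent, Kent); (Kent, Reno); (Lima, Lima); (Naples, Naples); (Reno, Kent); (Reno, Reno)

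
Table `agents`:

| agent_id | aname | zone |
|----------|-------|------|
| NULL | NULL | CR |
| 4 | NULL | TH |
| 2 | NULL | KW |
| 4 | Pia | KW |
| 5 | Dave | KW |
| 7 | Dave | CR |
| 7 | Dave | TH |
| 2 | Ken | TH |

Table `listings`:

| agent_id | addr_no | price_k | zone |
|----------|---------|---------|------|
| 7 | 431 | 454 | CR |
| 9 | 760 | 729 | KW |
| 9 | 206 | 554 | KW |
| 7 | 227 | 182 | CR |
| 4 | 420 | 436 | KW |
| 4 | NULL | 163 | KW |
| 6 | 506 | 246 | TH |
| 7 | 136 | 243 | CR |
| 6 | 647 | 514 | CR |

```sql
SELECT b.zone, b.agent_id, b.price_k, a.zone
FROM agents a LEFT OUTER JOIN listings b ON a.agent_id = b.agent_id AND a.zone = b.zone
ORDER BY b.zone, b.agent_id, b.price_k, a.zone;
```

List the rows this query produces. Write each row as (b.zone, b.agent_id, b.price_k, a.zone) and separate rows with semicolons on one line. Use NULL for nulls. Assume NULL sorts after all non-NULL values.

(CR, 7, 182, CR); (CR, 7, 243, CR); (CR, 7, 454, CR); (KW, 4, 163, KW); (KW, 4, 436, KW); (NULL, NULL, NULL, CR); (NULL, NULL, NULL, KW); (NULL, NULL, NULL, KW); (NULL, NULL, NULL, TH); (NULL, NULL, NULL, TH); (NULL, NULL, NULL, TH)

LEFT JOIN keeps every row from `agents`; unmatched rows get NULL for `listings`'s columns.
Matching on a.agent_id = b.agent_id AND a.zone = b.zone. A NULL in a compared column never satisfies the condition.
- a (agent_id=NULL, zone=CR) has no partner → padded with NULL.
- a (agent_id=4, zone=TH) has no partner → padded with NULL.
- a (agent_id=2, zone=KW) has no partner → padded with NULL.
- a (agent_id=4, zone=KW) pairs with 2 row(s) of b.
- a (agent_id=5, zone=KW) has no partner → padded with NULL.
- a (agent_id=7, zone=CR) pairs with 3 row(s) of b.
- a (agent_id=7, zone=TH) has no partner → padded with NULL.
- a (agent_id=2, zone=TH) has no partner → padded with NULL.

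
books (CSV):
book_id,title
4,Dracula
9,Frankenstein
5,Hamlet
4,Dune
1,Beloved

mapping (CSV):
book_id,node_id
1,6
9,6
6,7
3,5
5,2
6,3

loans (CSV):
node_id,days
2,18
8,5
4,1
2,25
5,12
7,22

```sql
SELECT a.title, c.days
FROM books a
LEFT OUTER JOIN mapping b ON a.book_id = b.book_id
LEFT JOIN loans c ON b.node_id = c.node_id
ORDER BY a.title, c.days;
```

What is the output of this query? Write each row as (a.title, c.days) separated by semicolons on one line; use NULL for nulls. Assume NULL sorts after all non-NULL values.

(Beloved, NULL); (Dracula, NULL); (Dune, NULL); (Frankenstein, NULL); (Hamlet, 18); (Hamlet, 25)

Step 1 — a LEFT JOIN b on book_id → 5 row(s).
Then LEFT JOIN `loans c` on node_id: each of those 5 rows is kept; rows whose b.node_id has no match in c get NULL for c's columns.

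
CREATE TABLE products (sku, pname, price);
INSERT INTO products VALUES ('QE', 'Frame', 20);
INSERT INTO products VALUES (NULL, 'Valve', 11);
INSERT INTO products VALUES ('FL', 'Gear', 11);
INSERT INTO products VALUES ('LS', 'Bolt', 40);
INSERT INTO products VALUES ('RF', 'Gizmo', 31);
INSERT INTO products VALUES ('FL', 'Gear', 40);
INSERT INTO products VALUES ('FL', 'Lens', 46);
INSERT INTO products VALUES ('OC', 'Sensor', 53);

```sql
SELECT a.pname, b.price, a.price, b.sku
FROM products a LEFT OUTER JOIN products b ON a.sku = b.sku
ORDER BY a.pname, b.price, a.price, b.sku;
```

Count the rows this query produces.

14

LEFT JOIN keeps every row from `products a`; unmatched rows get NULL for `products b`'s columns.
Matching on a.sku = b.sku. A NULL in a compared column never satisfies the condition.
- a row (sku=QE): matches 1 b row(s) → 1 output row(s).
- a row (sku=NULL): no match → kept, b columns NULL.
- a row (sku=FL): matches 3 b row(s) → 3 output row(s).
- a row (sku=LS): matches 1 b row(s) → 1 output row(s).
- a row (sku=RF): matches 1 b row(s) → 1 output row(s).
- a row (sku=FL): matches 3 b row(s) → 3 output row(s).
- a row (sku=FL): matches 3 b row(s) → 3 output row(s).
- a row (sku=OC): matches 1 b row(s) → 1 output row(s).
Total: 13 matched + 1 padded = 14 rows.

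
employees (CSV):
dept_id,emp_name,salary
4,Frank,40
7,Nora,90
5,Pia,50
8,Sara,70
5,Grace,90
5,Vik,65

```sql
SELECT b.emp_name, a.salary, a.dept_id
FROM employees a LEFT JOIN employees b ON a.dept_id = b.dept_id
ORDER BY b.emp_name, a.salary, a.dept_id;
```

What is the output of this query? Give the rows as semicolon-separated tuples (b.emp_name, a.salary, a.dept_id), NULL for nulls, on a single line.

LEFT JOIN keeps every row from `employees a`; unmatched rows get NULL for `employees b`'s columns.
Matching on a.dept_id = b.dept_id.
Matched pairs: 12; unmatched a rows kept: 0.

(Frank, 40, 4); (Grace, 50, 5); (Grace, 65, 5); (Grace, 90, 5); (Nora, 90, 7); (Pia, 50, 5); (Pia, 65, 5); (Pia, 90, 5); (Sara, 70, 8); (Vik, 50, 5); (Vik, 65, 5); (Vik, 90, 5)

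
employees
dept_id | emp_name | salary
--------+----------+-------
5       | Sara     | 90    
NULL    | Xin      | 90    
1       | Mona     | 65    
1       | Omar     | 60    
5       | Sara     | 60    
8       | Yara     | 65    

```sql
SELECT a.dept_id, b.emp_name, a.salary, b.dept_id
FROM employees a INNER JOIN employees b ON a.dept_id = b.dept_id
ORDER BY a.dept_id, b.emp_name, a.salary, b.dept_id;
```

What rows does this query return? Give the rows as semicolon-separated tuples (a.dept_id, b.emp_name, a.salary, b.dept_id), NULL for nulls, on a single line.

(1, Mona, 60, 1); (1, Mona, 65, 1); (1, Omar, 60, 1); (1, Omar, 65, 1); (5, Sara, 60, 5); (5, Sara, 60, 5); (5, Sara, 90, 5); (5, Sara, 90, 5); (8, Yara, 65, 8)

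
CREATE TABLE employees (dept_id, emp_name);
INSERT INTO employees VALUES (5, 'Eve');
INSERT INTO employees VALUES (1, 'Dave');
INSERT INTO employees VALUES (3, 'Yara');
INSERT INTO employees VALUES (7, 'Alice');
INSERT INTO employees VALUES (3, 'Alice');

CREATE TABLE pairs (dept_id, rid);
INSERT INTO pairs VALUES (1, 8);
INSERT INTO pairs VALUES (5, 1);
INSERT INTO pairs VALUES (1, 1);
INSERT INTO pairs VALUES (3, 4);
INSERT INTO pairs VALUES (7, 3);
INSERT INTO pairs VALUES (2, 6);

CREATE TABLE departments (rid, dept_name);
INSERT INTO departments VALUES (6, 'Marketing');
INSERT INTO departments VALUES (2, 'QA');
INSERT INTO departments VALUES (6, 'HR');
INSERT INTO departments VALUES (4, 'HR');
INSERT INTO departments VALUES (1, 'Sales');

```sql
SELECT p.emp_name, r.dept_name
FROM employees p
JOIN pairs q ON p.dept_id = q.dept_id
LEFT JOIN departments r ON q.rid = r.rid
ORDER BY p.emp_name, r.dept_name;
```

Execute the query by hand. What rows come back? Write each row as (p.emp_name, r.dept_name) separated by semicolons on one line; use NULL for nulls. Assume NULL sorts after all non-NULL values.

(Alice, HR); (Alice, NULL); (Dave, Sales); (Dave, NULL); (Eve, Sales); (Yara, HR)

Step 1 — p INNER JOIN q on dept_id → 6 row(s).
Then LEFT JOIN `departments r` on rid: each of those 6 rows is kept; rows whose q.rid has no match in r get NULL for r's columns.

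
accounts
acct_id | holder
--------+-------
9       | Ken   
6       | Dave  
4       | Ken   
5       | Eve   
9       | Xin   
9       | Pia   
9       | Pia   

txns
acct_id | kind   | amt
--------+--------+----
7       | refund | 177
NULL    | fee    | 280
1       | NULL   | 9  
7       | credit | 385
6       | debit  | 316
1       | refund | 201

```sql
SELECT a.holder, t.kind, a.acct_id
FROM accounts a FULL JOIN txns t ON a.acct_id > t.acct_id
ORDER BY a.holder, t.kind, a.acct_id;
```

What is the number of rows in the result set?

FULL OUTER JOIN keeps every row from both sides; unmatched rows get NULL for the other side's columns.
Matching on a.acct_id > t.acct_id. A NULL in a compared column never satisfies the condition.
Matched pairs: 26; unmatched a rows kept: 0; unmatched t rows kept: 1.
Total: 26 matched + 1 padded = 27 rows.

27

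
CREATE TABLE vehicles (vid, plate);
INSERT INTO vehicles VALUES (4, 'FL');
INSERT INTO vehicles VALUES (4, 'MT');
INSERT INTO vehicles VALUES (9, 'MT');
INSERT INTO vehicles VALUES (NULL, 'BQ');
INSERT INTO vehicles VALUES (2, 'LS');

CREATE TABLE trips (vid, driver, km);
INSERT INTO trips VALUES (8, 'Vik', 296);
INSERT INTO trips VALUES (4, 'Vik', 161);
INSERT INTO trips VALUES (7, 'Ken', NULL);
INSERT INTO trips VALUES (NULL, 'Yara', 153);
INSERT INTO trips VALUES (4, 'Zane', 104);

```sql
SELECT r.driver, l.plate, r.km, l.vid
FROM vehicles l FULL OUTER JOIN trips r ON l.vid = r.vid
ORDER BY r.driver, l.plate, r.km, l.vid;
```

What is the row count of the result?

10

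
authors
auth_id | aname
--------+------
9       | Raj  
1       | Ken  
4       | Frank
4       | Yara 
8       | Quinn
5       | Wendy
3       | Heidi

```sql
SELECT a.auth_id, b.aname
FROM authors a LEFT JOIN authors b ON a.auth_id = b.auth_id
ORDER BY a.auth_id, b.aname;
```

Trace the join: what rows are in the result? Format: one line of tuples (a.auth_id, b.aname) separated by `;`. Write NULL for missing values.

(1, Ken); (3, Heidi); (4, Frank); (4, Frank); (4, Yara); (4, Yara); (5, Wendy); (8, Quinn); (9, Raj)

LEFT JOIN keeps every row from `authors a`; unmatched rows get NULL for `authors b`'s columns.
Matching on a.auth_id = b.auth_id.
- a row (auth_id=9): matches 1 b row(s) → 1 output row(s).
- a row (auth_id=1): matches 1 b row(s) → 1 output row(s).
- a row (auth_id=4): matches 2 b row(s) → 2 output row(s).
- a row (auth_id=4): matches 2 b row(s) → 2 output row(s).
- a row (auth_id=8): matches 1 b row(s) → 1 output row(s).
- a row (auth_id=5): matches 1 b row(s) → 1 output row(s).
- a row (auth_id=3): matches 1 b row(s) → 1 output row(s).
After projecting and ordering:
a.auth_id | b.aname
1 | Ken
3 | Heidi
4 | Frank
4 | Frank
4 | Yara
4 | Yara
5 | Wendy
8 | Quinn
9 | Raj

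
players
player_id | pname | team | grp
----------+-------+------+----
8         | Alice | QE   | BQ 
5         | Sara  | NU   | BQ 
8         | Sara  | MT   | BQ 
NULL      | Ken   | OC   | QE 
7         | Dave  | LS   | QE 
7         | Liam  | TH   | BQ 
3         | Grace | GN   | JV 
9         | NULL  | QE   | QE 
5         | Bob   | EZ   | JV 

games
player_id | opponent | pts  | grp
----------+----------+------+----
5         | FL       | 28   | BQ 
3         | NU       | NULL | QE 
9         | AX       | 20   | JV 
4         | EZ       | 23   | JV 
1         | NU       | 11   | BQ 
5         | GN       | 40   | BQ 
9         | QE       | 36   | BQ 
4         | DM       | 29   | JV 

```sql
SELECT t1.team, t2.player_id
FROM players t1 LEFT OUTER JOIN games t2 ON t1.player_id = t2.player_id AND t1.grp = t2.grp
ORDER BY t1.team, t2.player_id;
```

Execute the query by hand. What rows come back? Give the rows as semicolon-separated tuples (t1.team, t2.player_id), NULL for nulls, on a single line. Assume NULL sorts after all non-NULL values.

LEFT JOIN keeps every row from `players`; unmatched rows get NULL for `games`'s columns.
Matching on t1.player_id = t2.player_id AND t1.grp = t2.grp. A NULL in a compared column never satisfies the condition.
- t1 row (player_id=8, grp=BQ): no match → kept, t2 columns NULL.
- t1 row (player_id=5, grp=BQ): matches 2 t2 row(s) → 2 output row(s).
- t1 row (player_id=8, grp=BQ): no match → kept, t2 columns NULL.
- t1 row (player_id=NULL, grp=QE): no match → kept, t2 columns NULL.
- t1 row (player_id=7, grp=QE): no match → kept, t2 columns NULL.
- t1 row (player_id=7, grp=BQ): no match → kept, t2 columns NULL.
- t1 row (player_id=3, grp=JV): no match → kept, t2 columns NULL.
- t1 row (player_id=9, grp=QE): no match → kept, t2 columns NULL.
- t1 row (player_id=5, grp=JV): no match → kept, t2 columns NULL.
After projecting and ordering:
t1.team | t2.player_id
EZ | NULL
GN | NULL
LS | NULL
MT | NULL
NU | 5
NU | 5
OC | NULL
QE | NULL
QE | NULL
TH | NULL

(EZ, NULL); (GN, NULL); (LS, NULL); (MT, NULL); (NU, 5); (NU, 5); (OC, NULL); (QE, NULL); (QE, NULL); (TH, NULL)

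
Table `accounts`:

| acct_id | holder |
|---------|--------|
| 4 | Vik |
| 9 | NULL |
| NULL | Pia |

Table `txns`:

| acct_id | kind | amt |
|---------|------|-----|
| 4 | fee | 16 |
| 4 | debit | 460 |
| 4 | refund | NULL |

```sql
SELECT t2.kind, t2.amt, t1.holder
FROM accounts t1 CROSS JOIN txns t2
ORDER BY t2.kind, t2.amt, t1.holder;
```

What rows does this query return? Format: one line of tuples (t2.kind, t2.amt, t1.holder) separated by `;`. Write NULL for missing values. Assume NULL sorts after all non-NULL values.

CROSS JOIN pairs every row of `accounts` with every row of `txns`: 3 × 3 = 9 rows.
After projecting and ordering:
t2.kind | t2.amt | t1.holder
debit | 460 | Pia
debit | 460 | Vik
debit | 460 | NULL
fee | 16 | Pia
fee | 16 | Vik
fee | 16 | NULL
refund | NULL | Pia
refund | NULL | Vik
refund | NULL | NULL

(debit, 460, Pia); (debit, 460, Vik); (debit, 460, NULL); (fee, 16, Pia); (fee, 16, Vik); (fee, 16, NULL); (refund, NULL, Pia); (refund, NULL, Vik); (refund, NULL, NULL)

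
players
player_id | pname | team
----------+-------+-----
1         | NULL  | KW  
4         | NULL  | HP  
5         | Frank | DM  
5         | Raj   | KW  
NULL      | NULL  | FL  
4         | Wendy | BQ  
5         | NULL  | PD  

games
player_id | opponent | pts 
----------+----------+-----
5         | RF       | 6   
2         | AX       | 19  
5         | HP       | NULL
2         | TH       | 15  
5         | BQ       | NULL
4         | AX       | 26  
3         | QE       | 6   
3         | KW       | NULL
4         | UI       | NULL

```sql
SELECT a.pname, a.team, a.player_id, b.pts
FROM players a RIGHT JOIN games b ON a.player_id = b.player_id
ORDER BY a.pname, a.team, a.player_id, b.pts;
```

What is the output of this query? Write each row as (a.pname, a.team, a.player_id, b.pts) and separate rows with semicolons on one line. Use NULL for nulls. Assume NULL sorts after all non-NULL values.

(Frank, DM, 5, 6); (Frank, DM, 5, NULL); (Frank, DM, 5, NULL); (Raj, KW, 5, 6); (Raj, KW, 5, NULL); (Raj, KW, 5, NULL); (Wendy, BQ, 4, 26); (Wendy, BQ, 4, NULL); (NULL, HP, 4, 26); (NULL, HP, 4, NULL); (NULL, PD, 5, 6); (NULL, PD, 5, NULL); (NULL, PD, 5, NULL); (NULL, NULL, NULL, 6); (NULL, NULL, NULL, 15); (NULL, NULL, NULL, 19); (NULL, NULL, NULL, NULL)

RIGHT JOIN keeps every row from `games`; unmatched rows get NULL for `players`'s columns.
Matching on a.player_id = b.player_id. A NULL in a compared column never satisfies the condition.
Matched pairs: 13; unmatched b rows kept: 4.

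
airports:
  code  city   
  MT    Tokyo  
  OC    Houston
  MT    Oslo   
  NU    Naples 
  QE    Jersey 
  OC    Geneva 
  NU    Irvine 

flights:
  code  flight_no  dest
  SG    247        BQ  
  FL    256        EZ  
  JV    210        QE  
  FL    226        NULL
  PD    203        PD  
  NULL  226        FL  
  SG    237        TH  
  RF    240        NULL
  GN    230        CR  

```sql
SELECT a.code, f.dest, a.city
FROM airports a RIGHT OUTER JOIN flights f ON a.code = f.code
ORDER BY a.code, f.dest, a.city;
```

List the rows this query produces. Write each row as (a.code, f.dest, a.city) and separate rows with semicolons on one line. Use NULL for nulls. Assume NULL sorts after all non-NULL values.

(NULL, BQ, NULL); (NULL, CR, NULL); (NULL, EZ, NULL); (NULL, FL, NULL); (NULL, PD, NULL); (NULL, QE, NULL); (NULL, TH, NULL); (NULL, NULL, NULL); (NULL, NULL, NULL)

RIGHT JOIN keeps every row from `flights`; unmatched rows get NULL for `airports`'s columns.
Matching on a.code = f.code. A NULL in a compared column never satisfies the condition.
- a[0] code=MT → no match.
- a[1] code=OC → no match.
- a[2] code=MT → no match.
- a[3] code=NU → no match.
- a[4] code=QE → no match.
- a[5] code=OC → no match.
- a[6] code=NU → no match.
- 9 f row(s) had no a match → kept, a columns NULL.
After projecting and ordering:
a.code | f.dest | a.city
NULL | BQ | NULL
NULL | CR | NULL
NULL | EZ | NULL
NULL | FL | NULL
NULL | PD | NULL
NULL | QE | NULL
NULL | TH | NULL
NULL | NULL | NULL
NULL | NULL | NULL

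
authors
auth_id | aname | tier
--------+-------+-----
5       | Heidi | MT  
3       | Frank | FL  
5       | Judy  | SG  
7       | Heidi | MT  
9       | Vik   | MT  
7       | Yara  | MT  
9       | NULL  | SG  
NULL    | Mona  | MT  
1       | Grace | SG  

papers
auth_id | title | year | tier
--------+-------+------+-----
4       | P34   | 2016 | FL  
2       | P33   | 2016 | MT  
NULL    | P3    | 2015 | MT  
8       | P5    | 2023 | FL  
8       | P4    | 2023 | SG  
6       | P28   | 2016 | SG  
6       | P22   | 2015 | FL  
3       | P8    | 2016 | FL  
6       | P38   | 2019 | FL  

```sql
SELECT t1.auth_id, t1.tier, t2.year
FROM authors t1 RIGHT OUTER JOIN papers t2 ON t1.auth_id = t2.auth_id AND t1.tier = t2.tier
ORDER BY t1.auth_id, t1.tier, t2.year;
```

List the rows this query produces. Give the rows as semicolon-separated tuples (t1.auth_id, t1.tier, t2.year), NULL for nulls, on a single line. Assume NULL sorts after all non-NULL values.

RIGHT JOIN keeps every row from `papers`; unmatched rows get NULL for `authors`'s columns.
Matching on t1.auth_id = t2.auth_id AND t1.tier = t2.tier. A NULL in a compared column never satisfies the condition.
Matched pairs: 1; unmatched t2 rows kept: 8.

(3, FL, 2016); (NULL, NULL, 2015); (NULL, NULL, 2015); (NULL, NULL, 2016); (NULL, NULL, 2016); (NULL, NULL, 2016); (NULL, NULL, 2019); (NULL, NULL, 2023); (NULL, NULL, 2023)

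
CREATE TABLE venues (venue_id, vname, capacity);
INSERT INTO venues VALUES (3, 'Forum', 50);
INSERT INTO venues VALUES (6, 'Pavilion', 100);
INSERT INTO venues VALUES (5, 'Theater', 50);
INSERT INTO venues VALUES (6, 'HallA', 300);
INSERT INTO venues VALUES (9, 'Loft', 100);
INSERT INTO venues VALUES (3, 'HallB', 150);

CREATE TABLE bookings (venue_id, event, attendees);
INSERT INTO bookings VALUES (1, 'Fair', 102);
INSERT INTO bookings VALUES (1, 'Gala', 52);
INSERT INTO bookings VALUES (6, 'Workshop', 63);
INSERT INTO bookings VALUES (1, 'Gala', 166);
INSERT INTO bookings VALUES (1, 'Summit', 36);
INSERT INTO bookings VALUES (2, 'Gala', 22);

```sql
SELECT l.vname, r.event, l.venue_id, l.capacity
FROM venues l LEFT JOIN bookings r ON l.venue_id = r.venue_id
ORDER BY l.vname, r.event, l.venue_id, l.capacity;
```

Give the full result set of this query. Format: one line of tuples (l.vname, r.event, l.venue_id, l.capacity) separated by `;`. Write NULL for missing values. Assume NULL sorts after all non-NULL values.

LEFT JOIN keeps every row from `venues`; unmatched rows get NULL for `bookings`'s columns.
Matching on l.venue_id = r.venue_id.
- l[0] venue_id=3 → no match; kept with NULLs on the r side.
- l[1] venue_id=6 → 1 match(es) in r → 1 row(s).
- l[2] venue_id=5 → no match; kept with NULLs on the r side.
- l[3] venue_id=6 → 1 match(es) in r → 1 row(s).
- l[4] venue_id=9 → no match; kept with NULLs on the r side.
- l[5] venue_id=3 → no match; kept with NULLs on the r side.
After projecting and ordering:
l.vname | r.event | l.venue_id | l.capacity
Forum | NULL | 3 | 50
HallA | Workshop | 6 | 300
HallB | NULL | 3 | 150
Loft | NULL | 9 | 100
Pavilion | Workshop | 6 | 100
Theater | NULL | 5 | 50

(Forum, NULL, 3, 50); (HallA, Workshop, 6, 300); (HallB, NULL, 3, 150); (Loft, NULL, 9, 100); (Pavilion, Workshop, 6, 100); (Theater, NULL, 5, 50)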